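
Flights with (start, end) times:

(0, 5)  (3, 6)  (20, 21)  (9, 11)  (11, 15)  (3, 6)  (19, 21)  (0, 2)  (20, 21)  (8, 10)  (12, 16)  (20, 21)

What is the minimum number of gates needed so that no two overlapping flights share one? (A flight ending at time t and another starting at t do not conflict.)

Count concurrent intervals with a sweep; the peak is the room count.
starts: [0, 0, 3, 3, 8, 9, 11, 12, 19, 20, 20, 20]
ends:   [2, 5, 6, 6, 10, 11, 15, 16, 21, 21, 21, 21]
s0→1 s0→2 e2→1 s3→2 s3→3 e5→2 e6→1 e6→0 s8→1 s9→2 e10→1 e11→0 s11→1 s12→2 e15→1 e16→0 s19→1 s20→2 s20→3 s20→4  — peak 4.

4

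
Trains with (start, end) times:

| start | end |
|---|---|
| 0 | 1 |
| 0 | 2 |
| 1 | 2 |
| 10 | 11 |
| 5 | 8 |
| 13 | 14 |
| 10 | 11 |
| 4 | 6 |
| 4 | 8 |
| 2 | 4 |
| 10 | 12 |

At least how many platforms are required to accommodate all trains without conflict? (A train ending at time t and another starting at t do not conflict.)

The answer is the maximum number of intervals overlapping at any instant.
Events (time:±→running): 0:+→1 0:+→2 1:-→1 1:+→2 2:-→1 2:-→0 2:+→1 4:-→0 4:+→1 4:+→2 5:+→3 … peak 3.

3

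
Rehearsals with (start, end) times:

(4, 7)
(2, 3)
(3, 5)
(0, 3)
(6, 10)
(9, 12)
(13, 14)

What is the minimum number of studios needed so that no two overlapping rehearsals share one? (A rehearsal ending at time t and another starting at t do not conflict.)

Events (time:±→running): 0:+→1 2:+→2 … peak 2.

2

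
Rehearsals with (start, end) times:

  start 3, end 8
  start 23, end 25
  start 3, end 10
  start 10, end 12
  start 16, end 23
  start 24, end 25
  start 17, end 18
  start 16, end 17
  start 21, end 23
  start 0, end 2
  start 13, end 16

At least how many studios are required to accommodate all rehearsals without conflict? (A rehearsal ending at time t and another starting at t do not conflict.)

starts: [0, 3, 3, 10, 13, 16, 16, 17, 21, 23, 24]
ends:   [2, 8, 10, 12, 16, 17, 18, 23, 23, 25, 25]
s0→1 e2→0 s3→1 s3→2  — peak 2.

2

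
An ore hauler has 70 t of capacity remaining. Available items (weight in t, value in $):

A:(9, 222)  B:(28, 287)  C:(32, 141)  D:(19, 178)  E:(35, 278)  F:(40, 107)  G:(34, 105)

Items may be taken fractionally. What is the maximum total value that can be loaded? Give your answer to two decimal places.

798.20

Order: A (222/9=24.67) > B (287/28=10.25) > D (178/19=9.37) > E (278/35=7.94) > C (141/32=4.41) > G (105/34=3.09) > F (107/40=2.67)
Fill: take A (9 @ 222) → take B (28 @ 287) → take D (19 @ 178) → take 14/35 of E → 111.20; 70/70 used.
Total value = 798.20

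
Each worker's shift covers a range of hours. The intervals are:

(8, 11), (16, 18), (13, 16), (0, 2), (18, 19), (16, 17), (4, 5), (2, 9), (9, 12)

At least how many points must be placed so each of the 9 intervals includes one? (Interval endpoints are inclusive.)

Process intervals by earliest right end; each time one isn't hit yet, stab at its right endpoint.
Sorted: [0,2] [4,5] [2,9] [8,11] [9,12] [13,16] [16,17] [16,18] [18,19]
{[0,2]} hit by 2; {[4,5],[2,9]} hit by 5; {[8,11],[9,12]} hit by 11; {[13,16],[16,17],[16,18]} hit by 16; {[18,19]} hit by 19.
Points: 2, 5, 11, 16, 19 (5 total).

5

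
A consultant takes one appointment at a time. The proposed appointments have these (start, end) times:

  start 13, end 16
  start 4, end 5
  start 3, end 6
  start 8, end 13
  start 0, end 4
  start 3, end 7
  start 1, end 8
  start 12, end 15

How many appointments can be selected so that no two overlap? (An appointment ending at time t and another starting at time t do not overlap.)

4

Sort by end time and greedily take each interval whose start is ≥ the last chosen end.
Sorted by end: (0,4)  (4,5)  (3,6)  (3,7)  (1,8)  (8,13)  (12,15)  (13,16)
take (0,4); take (4,5); skip (3,6); skip (1,8); take (8,13); skip (12,15); take (13,16).
Selected 4 appointments.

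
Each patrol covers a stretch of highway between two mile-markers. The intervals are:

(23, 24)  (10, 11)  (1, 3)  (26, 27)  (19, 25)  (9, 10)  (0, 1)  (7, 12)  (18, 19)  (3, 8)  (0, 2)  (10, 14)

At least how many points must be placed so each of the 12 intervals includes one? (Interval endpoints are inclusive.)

Sort by right endpoint; whenever an interval is uncovered, place a point at its right end.
Sorted: [0,1] [0,2] [1,3] [3,8] [9,10] [10,11] [7,12] [10,14] [18,19] [23,24] [19,25] [26,27]
{[0,1],[0,2],[1,3]} hit by 1; {[3,8]} hit by 8; {[9,10],[10,11],[7,12],[10,14]} hit by 10; {[18,19]} hit by 19; {[23,24],[19,25]} hit by 24; {[26,27]} hit by 27.
Points: 1, 8, 10, 19, 24, 27 (6 total).

6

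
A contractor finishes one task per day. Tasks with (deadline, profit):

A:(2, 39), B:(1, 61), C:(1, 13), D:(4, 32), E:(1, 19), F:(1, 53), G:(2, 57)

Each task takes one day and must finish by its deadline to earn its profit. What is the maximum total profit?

150

Sort by profit descending; place each in the latest free slot ≤ its deadline.
Profit order: B=61 G=57 F=53 A=39 D=32 E=19 C=13
Assign: B→slot 1, G→slot 2, F skipped, A skipped, D→slot 4, E skipped, C skipped.
Slots: [1:B] [2:G] [4:D]
Profit = 61 + 57 + 32 = 150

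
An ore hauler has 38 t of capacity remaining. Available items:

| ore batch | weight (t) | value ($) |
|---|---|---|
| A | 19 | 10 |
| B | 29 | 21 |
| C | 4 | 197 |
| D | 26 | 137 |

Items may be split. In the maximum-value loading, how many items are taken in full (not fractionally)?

2

Sort by value per unit weight and fill in that order.
Order: C (197/4=49.25) > D (137/26=5.27) > B (21/29=0.72) > A (10/19=0.53)
Fill: take C (4 @ 197) → take D (26 @ 137) → take 8/29 of B → 5.79; 38/38 used.
2 item(s) taken whole; one partial (take 8/29 of B).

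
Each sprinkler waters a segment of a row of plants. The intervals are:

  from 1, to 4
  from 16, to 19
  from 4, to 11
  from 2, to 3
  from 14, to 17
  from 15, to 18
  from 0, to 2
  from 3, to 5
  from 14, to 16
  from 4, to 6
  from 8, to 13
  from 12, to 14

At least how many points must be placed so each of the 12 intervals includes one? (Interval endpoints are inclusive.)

4

By right end: [0,2]  [2,3]  [1,4]  [3,5]  [4,6]  [4,11]  [8,13]  [12,14]  [14,16]  [14,17]  [15,18]  [16,19]
[0,2] uncovered → point at 2; [3,5] uncovered → point at 5; [8,13] uncovered → point at 13; [14,16] uncovered → point at 16.
Points: 2, 5, 13, 16 (4 total).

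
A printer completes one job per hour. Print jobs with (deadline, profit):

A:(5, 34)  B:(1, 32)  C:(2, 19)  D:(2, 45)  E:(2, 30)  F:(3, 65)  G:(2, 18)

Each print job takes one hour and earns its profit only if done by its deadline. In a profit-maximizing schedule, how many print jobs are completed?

4

Sort by profit descending; place each in the latest free slot ≤ its deadline.
By profit: F(d3,65), D(d2,45), A(d5,34), B(d1,32), E(d2,30), C(d2,19), G(d2,18)
F→slot 3; D→slot 2; A→slot 5; B→slot 1; E skipped; C skipped; G skipped.
4 of 7 scheduled.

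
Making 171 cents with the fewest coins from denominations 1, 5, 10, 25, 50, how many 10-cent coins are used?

171 − 3×50→21 − 2×10→1 − 1×1→0
Count of 10: 2

2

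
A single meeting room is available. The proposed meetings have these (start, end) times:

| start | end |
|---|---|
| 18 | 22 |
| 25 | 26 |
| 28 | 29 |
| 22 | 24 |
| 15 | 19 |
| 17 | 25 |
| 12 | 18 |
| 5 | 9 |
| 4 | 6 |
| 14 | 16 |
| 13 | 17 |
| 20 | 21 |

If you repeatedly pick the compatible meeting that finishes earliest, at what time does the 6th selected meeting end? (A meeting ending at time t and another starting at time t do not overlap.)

29

Greedy by earliest finish: after sorting by end time, pick each interval compatible with the last pick.
By end time: (4,6), (5,9), (14,16), (13,17), (12,18), (15,19), (20,21), (18,22), (22,24), (17,25), (25,26), (28,29).
Pick (4,6); next start ≥ 6 → (14,16); next start ≥ 16 → (20,21); next start ≥ 21 → (22,24); next start ≥ 24 → (25,26); next start ≥ 26 → (28,29).
Selected: (4,6) (14,16) (20,21) (22,24) (25,26) (28,29)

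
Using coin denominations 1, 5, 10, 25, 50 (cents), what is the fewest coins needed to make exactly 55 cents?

2

55 − 1×50→5 − 1×5→0
Total coins = 1 + 1 = 2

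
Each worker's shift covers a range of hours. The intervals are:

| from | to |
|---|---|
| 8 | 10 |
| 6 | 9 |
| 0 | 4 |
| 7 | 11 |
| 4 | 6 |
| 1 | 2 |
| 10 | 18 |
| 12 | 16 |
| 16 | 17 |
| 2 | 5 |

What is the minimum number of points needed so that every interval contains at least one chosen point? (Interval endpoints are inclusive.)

By right end: [1,2]  [0,4]  [2,5]  [4,6]  [6,9]  [8,10]  [7,11]  [12,16]  [16,17]  [10,18]
[1,2] uncovered → point at 2; [4,6] uncovered → point at 6; [8,10] uncovered → point at 10; [12,16] uncovered → point at 16.
Points: 2, 6, 10, 16 (4 total).

4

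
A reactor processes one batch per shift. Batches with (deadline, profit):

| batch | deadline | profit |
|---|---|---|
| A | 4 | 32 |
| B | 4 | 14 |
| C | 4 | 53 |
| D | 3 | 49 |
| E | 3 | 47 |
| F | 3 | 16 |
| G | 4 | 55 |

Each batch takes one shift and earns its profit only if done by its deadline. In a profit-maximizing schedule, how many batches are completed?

4

Take jobs in profit order; each goes to the latest open slot no later than its deadline.
By profit: G(d4,55), C(d4,53), D(d3,49), E(d3,47), A(d4,32), F(d3,16), B(d4,14)
G→slot 4; C→slot 3; D→slot 2; E→slot 1; A skipped; F skipped; B skipped.
4 of 7 scheduled.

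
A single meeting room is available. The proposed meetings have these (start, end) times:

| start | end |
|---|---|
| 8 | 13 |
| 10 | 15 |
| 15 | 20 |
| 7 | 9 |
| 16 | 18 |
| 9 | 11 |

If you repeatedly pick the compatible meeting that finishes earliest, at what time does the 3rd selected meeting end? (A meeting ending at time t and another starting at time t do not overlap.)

18

Sorted by end: (7,9)  (9,11)  (8,13)  (10,15)  (16,18)  (15,20)
take (7,9); take (9,11); skip (10,15); take (16,18).
Selected: (7,9) (9,11) (16,18)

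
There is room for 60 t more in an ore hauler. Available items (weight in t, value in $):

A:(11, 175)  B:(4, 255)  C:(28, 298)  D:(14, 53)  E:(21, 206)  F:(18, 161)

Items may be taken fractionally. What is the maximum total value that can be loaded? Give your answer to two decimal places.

Order: B (255/4=63.75) > A (175/11=15.91) > C (298/28=10.64) > E (206/21=9.81) > F (161/18=8.94) > D (53/14=3.79)
Fill: take B (4 @ 255) → take A (11 @ 175) → take C (28 @ 298) → take 17/21 of E → 166.76; 60/60 used.
Total value = 894.76

894.76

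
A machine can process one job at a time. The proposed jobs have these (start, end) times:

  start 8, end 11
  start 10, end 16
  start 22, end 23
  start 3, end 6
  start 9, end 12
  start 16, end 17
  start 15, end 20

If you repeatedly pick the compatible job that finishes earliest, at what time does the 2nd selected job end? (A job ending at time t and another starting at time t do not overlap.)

11

Order by finish time; keep every interval that doesn't clash with the previous kept one.
Sorted by end: (3,6)  (8,11)  (9,12)  (10,16)  (16,17)  (15,20)  (22,23)
take (3,6); take (8,11); skip (9,12); take (16,17); skip (15,20); take (22,23).
Selected: (3,6) (8,11) (16,17) (22,23)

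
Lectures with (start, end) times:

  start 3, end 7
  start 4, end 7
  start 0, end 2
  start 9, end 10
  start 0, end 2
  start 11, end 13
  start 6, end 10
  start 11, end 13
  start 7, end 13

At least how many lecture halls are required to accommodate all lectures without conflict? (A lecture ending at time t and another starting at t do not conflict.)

3

The answer is the maximum number of intervals overlapping at any instant.
Events (time:±→running): 0:+→1 0:+→2 2:-→1 2:-→0 3:+→1 4:+→2 6:+→3 … peak 3.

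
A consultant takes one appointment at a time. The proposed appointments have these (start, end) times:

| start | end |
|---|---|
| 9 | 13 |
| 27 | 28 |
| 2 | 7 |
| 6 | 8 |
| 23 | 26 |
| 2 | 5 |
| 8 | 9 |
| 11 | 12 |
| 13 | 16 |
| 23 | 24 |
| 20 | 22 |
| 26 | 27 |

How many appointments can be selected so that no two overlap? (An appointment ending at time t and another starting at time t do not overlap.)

Sorted by end: (2,5)  (2,7)  (6,8)  (8,9)  (11,12)  (9,13)  (13,16)  (20,22)  (23,24)  (23,26)  (26,27)  (27,28)
take (2,5); take (6,8); take (8,9); take (11,12); skip (9,13); take (13,16); take (20,22); take (23,24); take (26,27); take (27,28).
Selected 9 appointments.

9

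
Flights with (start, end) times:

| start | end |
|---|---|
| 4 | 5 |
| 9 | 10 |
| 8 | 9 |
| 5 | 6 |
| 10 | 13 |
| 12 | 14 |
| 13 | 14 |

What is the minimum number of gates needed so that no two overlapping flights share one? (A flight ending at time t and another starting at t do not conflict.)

Count concurrent intervals with a sweep; the peak is the room count.
starts: [4, 5, 8, 9, 10, 12, 13]
ends:   [5, 6, 9, 10, 13, 14, 14]
s4→1 e5→0 s5→1 e6→0 s8→1 e9→0 s9→1 e10→0 s10→1 s12→2  — peak 2.

2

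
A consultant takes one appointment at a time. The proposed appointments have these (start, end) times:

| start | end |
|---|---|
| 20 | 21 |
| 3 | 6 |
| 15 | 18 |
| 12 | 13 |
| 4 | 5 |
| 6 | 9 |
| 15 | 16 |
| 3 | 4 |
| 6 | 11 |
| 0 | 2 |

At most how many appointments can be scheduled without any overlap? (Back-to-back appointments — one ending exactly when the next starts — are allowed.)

7

Order by finish time; keep every interval that doesn't clash with the previous kept one.
Sorted by end: (0,2)  (3,4)  (4,5)  (3,6)  (6,9)  (6,11)  (12,13)  (15,16)  (15,18)  (20,21)
take (0,2); take (3,4); take (4,5); take (6,9); take (12,13); take (15,16); skip (15,18); take (20,21).
Selected 7 appointments.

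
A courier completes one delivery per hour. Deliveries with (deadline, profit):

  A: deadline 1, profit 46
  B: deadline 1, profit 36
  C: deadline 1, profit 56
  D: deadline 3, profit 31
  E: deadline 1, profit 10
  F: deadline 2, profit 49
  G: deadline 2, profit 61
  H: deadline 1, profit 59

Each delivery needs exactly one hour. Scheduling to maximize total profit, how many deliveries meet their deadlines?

Profit order: G=61 H=59 C=56 F=49 A=46 B=36 D=31 E=10
Assign: G→slot 2, H→slot 1, C skipped, F skipped, A skipped, B skipped, D→slot 3, E skipped.
Slots: [1:H] [2:G] [3:D]
3 of 8 scheduled.

3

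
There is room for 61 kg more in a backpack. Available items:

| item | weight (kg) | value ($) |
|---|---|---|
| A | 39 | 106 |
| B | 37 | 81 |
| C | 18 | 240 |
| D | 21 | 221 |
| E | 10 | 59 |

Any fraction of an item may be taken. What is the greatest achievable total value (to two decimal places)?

Ratios (sorted): C 13.33, D 10.52, E 5.90, A 2.72, B 2.19
take C (18 @ 240); take D (21 @ 221); take E (10 @ 59); take 12/39 of A → 32.62. Capacity used 61/61.
Total value = 552.62

552.62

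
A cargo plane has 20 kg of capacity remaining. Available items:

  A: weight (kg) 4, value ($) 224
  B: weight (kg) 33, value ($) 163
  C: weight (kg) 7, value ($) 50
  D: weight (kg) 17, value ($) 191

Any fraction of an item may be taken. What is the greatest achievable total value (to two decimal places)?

403.76

Ratios (sorted): A 56.00, D 11.24, C 7.14, B 4.94
take A (4 @ 224); take 16/17 of D → 179.76. Capacity used 20/20.
Total value = 403.76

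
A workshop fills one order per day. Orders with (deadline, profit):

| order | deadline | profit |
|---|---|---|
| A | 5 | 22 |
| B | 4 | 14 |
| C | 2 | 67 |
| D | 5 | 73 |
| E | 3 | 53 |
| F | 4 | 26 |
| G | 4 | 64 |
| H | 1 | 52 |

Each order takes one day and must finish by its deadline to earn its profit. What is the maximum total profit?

By profit: D(d5,73), C(d2,67), G(d4,64), E(d3,53), H(d1,52), F(d4,26), A(d5,22), B(d4,14)
D→slot 5; C→slot 2; G→slot 4; E→slot 3; H→slot 1; F skipped; A skipped; B skipped.
Profit = 52 + 67 + 53 + 64 + 73 = 309

309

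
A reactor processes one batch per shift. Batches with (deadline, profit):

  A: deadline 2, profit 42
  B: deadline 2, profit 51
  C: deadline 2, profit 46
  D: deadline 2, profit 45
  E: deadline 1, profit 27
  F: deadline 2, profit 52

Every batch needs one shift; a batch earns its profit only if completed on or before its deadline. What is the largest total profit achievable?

By profit: F(d2,52), B(d2,51), C(d2,46), D(d2,45), A(d2,42), E(d1,27)
F→slot 2; B→slot 1; C skipped; D skipped; A skipped; E skipped.
Profit = 51 + 52 = 103

103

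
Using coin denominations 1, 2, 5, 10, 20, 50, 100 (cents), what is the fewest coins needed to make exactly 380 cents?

6

Use the largest denomination that fits, subtract, and repeat.
380 − 3×100→80 − 1×50→30 − 1×20→10 − 1×10→0
Total coins = 3 + 1 + 1 + 1 = 6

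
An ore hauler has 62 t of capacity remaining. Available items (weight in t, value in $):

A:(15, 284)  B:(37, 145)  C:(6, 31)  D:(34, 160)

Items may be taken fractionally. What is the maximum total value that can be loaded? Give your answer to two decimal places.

Sort by value per unit weight and fill in that order.
Order: A (284/15=18.93) > C (31/6=5.17) > D (160/34=4.71) > B (145/37=3.92)
Fill: take A (15 @ 284) → take C (6 @ 31) → take D (34 @ 160) → take 7/37 of B → 27.43; 62/62 used.
Total value = 502.43

502.43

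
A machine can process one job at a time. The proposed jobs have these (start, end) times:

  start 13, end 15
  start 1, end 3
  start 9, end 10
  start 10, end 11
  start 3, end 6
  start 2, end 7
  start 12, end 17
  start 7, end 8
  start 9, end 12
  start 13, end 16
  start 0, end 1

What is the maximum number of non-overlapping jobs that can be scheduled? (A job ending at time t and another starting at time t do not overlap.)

7

By end time: (0,1), (1,3), (3,6), (2,7), (7,8), (9,10), (10,11), (9,12), (13,15), (13,16), (12,17).
Pick (0,1); next start ≥ 1 → (1,3); next start ≥ 3 → (3,6); next start ≥ 6 → (7,8); next start ≥ 8 → (9,10); next start ≥ 10 → (10,11); next start ≥ 11 → (13,15).
Selected 7 jobs.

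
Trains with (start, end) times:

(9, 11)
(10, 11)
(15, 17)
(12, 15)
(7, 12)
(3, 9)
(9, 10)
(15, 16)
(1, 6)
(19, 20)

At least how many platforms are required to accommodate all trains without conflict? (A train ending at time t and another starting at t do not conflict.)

3

The answer is the maximum number of intervals overlapping at any instant.
Events (time:±→running): 1:+→1 3:+→2 6:-→1 7:+→2 9:-→1 9:+→2 9:+→3 … peak 3.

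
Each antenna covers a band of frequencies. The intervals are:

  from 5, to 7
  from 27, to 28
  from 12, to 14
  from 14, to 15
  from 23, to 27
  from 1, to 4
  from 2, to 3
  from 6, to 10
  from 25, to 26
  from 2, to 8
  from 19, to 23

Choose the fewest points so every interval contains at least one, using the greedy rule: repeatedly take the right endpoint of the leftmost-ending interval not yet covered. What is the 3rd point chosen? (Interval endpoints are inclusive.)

14

Sort by right endpoint; whenever an interval is uncovered, place a point at its right end.
Sorted: [2,3] [1,4] [5,7] [2,8] [6,10] [12,14] [14,15] [19,23] [25,26] [23,27] [27,28]
{[2,3],[1,4]} hit by 3; {[5,7],[2,8],[6,10]} hit by 7; {[12,14],[14,15]} hit by 14; {[19,23]} hit by 23; {[25,26],[23,27]} hit by 26; {[27,28]} hit by 28.
Points: 3, 7, 14, 23, 26, 28 (6 total).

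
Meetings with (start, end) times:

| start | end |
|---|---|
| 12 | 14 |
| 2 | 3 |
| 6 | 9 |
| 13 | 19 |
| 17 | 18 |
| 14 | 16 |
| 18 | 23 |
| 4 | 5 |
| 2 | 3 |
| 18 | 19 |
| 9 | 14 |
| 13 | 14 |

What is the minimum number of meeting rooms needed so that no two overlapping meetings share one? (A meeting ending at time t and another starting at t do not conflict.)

4

Count concurrent intervals with a sweep; the peak is the room count.
starts: [2, 2, 4, 6, 9, 12, 13, 13, 14, 17, 18, 18]
ends:   [3, 3, 5, 9, 14, 14, 14, 16, 18, 19, 19, 23]
s2→1 s2→2 e3→1 e3→0 s4→1 e5→0 s6→1 e9→0 s9→1 s12→2 s13→3 s13→4  — peak 4.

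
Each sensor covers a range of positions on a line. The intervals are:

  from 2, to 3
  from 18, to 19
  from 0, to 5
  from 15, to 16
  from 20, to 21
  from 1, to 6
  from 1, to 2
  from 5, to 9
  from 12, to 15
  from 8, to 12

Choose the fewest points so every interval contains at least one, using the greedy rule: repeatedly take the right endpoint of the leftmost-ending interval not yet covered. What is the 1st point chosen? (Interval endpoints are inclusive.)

Sort by right endpoint; whenever an interval is uncovered, place a point at its right end.
Sorted: [1,2] [2,3] [0,5] [1,6] [5,9] [8,12] [12,15] [15,16] [18,19] [20,21]
{[1,2],[2,3],[0,5],[1,6]} hit by 2; {[5,9],[8,12]} hit by 9; {[12,15],[15,16]} hit by 15; {[18,19]} hit by 19; {[20,21]} hit by 21.
Points: 2, 9, 15, 19, 21 (5 total).

2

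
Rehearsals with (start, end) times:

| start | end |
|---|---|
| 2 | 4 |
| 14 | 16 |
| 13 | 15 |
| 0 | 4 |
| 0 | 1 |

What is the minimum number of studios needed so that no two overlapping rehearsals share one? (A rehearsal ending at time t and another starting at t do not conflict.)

starts: [0, 0, 2, 13, 14]
ends:   [1, 4, 4, 15, 16]
s0→1 s0→2  — peak 2.

2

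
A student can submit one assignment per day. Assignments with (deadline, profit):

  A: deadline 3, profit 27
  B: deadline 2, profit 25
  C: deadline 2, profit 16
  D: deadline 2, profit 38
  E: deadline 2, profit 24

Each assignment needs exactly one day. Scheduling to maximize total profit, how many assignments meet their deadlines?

Take jobs in profit order; each goes to the latest open slot no later than its deadline.
By profit: D(d2,38), A(d3,27), B(d2,25), E(d2,24), C(d2,16)
D→slot 2; A→slot 3; B→slot 1; E skipped; C skipped.
3 of 5 scheduled.

3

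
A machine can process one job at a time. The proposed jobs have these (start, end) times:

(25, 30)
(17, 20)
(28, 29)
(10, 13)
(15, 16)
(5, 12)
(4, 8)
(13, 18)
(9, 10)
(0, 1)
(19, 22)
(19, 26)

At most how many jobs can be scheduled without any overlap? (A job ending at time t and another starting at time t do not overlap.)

Sort by end time and greedily take each interval whose start is ≥ the last chosen end.
Sorted by end: (0,1)  (4,8)  (9,10)  (5,12)  (10,13)  (15,16)  (13,18)  (17,20)  (19,22)  (19,26)  (28,29)  (25,30)
take (0,1); take (4,8); take (9,10); take (10,13); take (15,16); skip (13,18); take (17,20); skip (19,26); take (28,29).
Selected 7 jobs.

7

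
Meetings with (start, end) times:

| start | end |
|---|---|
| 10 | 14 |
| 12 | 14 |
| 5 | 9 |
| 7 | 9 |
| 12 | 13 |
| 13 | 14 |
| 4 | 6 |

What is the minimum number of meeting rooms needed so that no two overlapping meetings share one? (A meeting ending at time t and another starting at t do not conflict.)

3

Count concurrent intervals with a sweep; the peak is the room count.
starts: [4, 5, 7, 10, 12, 12, 13]
ends:   [6, 9, 9, 13, 14, 14, 14]
s4→1 s5→2 e6→1 s7→2 e9→1 e9→0 s10→1 s12→2 s12→3  — peak 3.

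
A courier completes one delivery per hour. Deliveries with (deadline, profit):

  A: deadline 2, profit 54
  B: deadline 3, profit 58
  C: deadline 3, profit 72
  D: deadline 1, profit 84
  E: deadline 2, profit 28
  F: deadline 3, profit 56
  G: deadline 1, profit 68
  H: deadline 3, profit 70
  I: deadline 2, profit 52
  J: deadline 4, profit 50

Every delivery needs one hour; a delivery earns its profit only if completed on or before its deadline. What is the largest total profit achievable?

By profit: D(d1,84), C(d3,72), H(d3,70), G(d1,68), B(d3,58), F(d3,56), A(d2,54), I(d2,52), J(d4,50), E(d2,28)
D→slot 1; C→slot 3; H→slot 2; G skipped; B skipped; F skipped; A skipped; I skipped; J→slot 4; E skipped.
Profit = 84 + 70 + 72 + 50 = 276

276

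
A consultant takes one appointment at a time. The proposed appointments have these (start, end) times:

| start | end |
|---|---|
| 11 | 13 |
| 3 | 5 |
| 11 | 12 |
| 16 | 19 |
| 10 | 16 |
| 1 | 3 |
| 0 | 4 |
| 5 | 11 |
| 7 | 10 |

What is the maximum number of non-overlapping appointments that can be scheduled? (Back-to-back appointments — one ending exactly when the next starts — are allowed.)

5

Order by finish time; keep every interval that doesn't clash with the previous kept one.
By end time: (1,3), (0,4), (3,5), (7,10), (5,11), (11,12), (11,13), (10,16), (16,19).
Pick (1,3); next start ≥ 3 → (3,5); next start ≥ 5 → (7,10); next start ≥ 10 → (11,12); next start ≥ 12 → (16,19).
Selected 5 appointments.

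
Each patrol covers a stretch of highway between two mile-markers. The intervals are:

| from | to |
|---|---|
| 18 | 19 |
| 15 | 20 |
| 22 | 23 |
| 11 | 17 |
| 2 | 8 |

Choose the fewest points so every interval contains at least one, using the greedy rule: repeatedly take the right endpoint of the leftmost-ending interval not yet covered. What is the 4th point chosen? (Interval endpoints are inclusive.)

23

Sorted: [2,8] [11,17] [18,19] [15,20] [22,23]
{[2,8]} hit by 8; {[11,17]} hit by 17; {[18,19],[15,20]} hit by 19; {[22,23]} hit by 23.
Points: 8, 17, 19, 23 (4 total).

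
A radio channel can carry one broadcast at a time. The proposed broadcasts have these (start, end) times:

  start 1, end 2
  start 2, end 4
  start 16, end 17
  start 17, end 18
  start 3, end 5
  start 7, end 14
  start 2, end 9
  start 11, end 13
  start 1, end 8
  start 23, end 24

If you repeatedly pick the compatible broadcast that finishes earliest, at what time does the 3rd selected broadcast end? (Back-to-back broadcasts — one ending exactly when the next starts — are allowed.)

Greedy by earliest finish: after sorting by end time, pick each interval compatible with the last pick.
By end time: (1,2), (2,4), (3,5), (1,8), (2,9), (11,13), (7,14), (16,17), (17,18), (23,24).
Pick (1,2); next start ≥ 2 → (2,4); next start ≥ 4 → (11,13); next start ≥ 13 → (16,17); next start ≥ 17 → (17,18); next start ≥ 18 → (23,24).
Selected: (1,2) (2,4) (11,13) (16,17) (17,18) (23,24)

13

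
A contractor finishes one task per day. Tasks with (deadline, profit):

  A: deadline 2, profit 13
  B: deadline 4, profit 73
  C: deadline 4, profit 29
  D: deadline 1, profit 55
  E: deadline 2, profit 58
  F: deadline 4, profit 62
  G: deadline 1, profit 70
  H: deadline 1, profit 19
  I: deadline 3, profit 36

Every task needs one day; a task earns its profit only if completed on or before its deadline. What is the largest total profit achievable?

Take jobs in profit order; each goes to the latest open slot no later than its deadline.
By profit: B(d4,73), G(d1,70), F(d4,62), E(d2,58), D(d1,55), I(d3,36), C(d4,29), H(d1,19), A(d2,13)
B→slot 4; G→slot 1; F→slot 3; E→slot 2; D skipped; I skipped; C skipped; H skipped; A skipped.
Profit = 70 + 58 + 62 + 73 = 263

263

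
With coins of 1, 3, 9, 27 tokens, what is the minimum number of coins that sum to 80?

8

80 = 2×27 + 2×9 + 2×3 + 2×1
Total coins = 2 + 2 + 2 + 2 = 8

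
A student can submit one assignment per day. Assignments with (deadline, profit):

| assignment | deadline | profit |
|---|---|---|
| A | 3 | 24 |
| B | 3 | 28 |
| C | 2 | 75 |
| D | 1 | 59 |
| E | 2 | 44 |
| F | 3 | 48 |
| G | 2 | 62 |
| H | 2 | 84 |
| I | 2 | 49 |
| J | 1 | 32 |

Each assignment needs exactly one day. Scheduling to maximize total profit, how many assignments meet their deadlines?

Sort by profit descending; place each in the latest free slot ≤ its deadline.
Profit order: H=84 C=75 G=62 D=59 I=49 F=48 E=44 J=32 B=28 A=24
Assign: H→slot 2, C→slot 1, G skipped, D skipped, I skipped, F→slot 3, E skipped, J skipped, B skipped, A skipped.
Slots: [1:C] [2:H] [3:F]
3 of 10 scheduled.

3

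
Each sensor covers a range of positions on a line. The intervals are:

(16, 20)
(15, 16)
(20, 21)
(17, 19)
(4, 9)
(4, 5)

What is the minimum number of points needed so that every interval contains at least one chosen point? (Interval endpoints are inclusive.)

4

Sorted: [4,5] [4,9] [15,16] [17,19] [16,20] [20,21]
{[4,5],[4,9]} hit by 5; {[15,16]} hit by 16; {[17,19],[16,20]} hit by 19; {[20,21]} hit by 21.
Points: 5, 16, 19, 21 (4 total).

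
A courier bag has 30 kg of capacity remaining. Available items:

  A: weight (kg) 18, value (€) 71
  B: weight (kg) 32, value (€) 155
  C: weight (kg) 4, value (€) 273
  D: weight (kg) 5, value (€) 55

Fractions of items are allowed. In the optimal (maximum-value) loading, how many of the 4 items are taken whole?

2

Sort by value per unit weight and fill in that order.
Order: C (273/4=68.25) > D (55/5=11.00) > B (155/32=4.84) > A (71/18=3.94)
Fill: take C (4 @ 273) → take D (5 @ 55) → take 21/32 of B → 101.72; 30/30 used.
2 item(s) taken whole; one partial (take 21/32 of B).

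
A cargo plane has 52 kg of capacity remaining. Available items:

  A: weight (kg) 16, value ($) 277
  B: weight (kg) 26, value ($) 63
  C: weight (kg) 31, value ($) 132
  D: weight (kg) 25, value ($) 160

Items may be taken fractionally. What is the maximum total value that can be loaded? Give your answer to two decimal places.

Ratios (sorted): A 17.31, D 6.40, C 4.26, B 2.42
take A (16 @ 277); take D (25 @ 160); take 11/31 of C → 46.84. Capacity used 52/52.
Total value = 483.84

483.84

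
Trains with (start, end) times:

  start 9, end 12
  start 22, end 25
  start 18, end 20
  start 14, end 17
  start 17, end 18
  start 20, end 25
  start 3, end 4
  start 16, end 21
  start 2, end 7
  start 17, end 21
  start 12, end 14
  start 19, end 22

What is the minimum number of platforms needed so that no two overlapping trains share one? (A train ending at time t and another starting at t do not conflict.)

Count concurrent intervals with a sweep; the peak is the room count.
Events (time:±→running): 2:+→1 3:+→2 4:-→1 7:-→0 9:+→1 12:-→0 12:+→1 14:-→0 14:+→1 16:+→2 17:-→1 17:+→2 17:+→3 18:-→2 18:+→3 19:+→4 … peak 4.

4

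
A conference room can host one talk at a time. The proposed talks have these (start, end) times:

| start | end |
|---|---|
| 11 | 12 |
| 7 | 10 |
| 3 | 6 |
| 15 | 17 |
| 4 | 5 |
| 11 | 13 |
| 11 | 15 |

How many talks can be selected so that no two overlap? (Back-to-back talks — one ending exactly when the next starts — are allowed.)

4

By end time: (4,5), (3,6), (7,10), (11,12), (11,13), (11,15), (15,17).
Pick (4,5); next start ≥ 5 → (7,10); next start ≥ 10 → (11,12); next start ≥ 12 → (15,17).
Selected 4 talks.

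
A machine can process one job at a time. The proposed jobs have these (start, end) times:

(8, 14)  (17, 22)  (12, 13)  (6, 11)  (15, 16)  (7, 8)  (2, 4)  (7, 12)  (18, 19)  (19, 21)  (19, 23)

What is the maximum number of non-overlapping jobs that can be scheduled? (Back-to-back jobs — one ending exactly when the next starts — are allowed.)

By end time: (2,4), (7,8), (6,11), (7,12), (12,13), (8,14), (15,16), (18,19), (19,21), (17,22), (19,23).
Pick (2,4); next start ≥ 4 → (7,8); next start ≥ 8 → (12,13); next start ≥ 13 → (15,16); next start ≥ 16 → (18,19); next start ≥ 19 → (19,21).
Selected 6 jobs.

6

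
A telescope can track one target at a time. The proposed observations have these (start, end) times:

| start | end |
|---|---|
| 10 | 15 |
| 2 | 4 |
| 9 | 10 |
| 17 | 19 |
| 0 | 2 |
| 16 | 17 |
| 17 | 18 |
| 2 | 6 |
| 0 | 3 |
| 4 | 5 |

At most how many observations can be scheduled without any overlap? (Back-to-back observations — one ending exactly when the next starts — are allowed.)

7

Sort by end time and greedily take each interval whose start is ≥ the last chosen end.
By end time: (0,2), (0,3), (2,4), (4,5), (2,6), (9,10), (10,15), (16,17), (17,18), (17,19).
Pick (0,2); next start ≥ 2 → (2,4); next start ≥ 4 → (4,5); next start ≥ 5 → (9,10); next start ≥ 10 → (10,15); next start ≥ 15 → (16,17); next start ≥ 17 → (17,18).
Selected 7 observations.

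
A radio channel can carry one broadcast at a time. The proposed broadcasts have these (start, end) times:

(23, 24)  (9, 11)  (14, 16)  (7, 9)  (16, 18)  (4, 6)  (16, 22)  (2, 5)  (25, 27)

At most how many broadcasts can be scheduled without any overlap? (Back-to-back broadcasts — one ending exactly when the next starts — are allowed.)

7

Order by finish time; keep every interval that doesn't clash with the previous kept one.
By end time: (2,5), (4,6), (7,9), (9,11), (14,16), (16,18), (16,22), (23,24), (25,27).
Pick (2,5); next start ≥ 5 → (7,9); next start ≥ 9 → (9,11); next start ≥ 11 → (14,16); next start ≥ 16 → (16,18); next start ≥ 18 → (23,24); next start ≥ 24 → (25,27).
Selected 7 broadcasts.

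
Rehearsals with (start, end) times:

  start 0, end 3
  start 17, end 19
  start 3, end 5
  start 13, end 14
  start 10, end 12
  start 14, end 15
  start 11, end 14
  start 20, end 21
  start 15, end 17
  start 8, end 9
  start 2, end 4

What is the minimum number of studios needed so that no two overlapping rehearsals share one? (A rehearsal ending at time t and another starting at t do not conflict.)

starts: [0, 2, 3, 8, 10, 11, 13, 14, 15, 17, 20]
ends:   [3, 4, 5, 9, 12, 14, 14, 15, 17, 19, 21]
s0→1 s2→2  — peak 2.

2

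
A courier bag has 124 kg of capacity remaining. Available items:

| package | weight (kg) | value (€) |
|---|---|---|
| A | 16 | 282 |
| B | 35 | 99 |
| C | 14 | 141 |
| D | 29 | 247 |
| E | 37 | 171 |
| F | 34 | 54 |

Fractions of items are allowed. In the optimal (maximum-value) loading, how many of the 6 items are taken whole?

Greedy by value/weight ratio, highest first.
Order: A (282/16=17.62) > C (141/14=10.07) > D (247/29=8.52) > E (171/37=4.62) > B (99/35=2.83) > F (54/34=1.59)
Fill: take A (16 @ 282) → take C (14 @ 141) → take D (29 @ 247) → take E (37 @ 171) → take 28/35 of B → 79.20; 124/124 used.
4 item(s) taken whole; one partial (take 28/35 of B).

4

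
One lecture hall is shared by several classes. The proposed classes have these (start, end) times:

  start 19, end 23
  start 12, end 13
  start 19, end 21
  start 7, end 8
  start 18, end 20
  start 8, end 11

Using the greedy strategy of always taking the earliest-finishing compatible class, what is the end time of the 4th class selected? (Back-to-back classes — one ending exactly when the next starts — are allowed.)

20

Sorted by end: (7,8)  (8,11)  (12,13)  (18,20)  (19,21)  (19,23)
take (7,8); take (8,11); take (12,13); take (18,20); skip (19,23).
Selected: (7,8) (8,11) (12,13) (18,20)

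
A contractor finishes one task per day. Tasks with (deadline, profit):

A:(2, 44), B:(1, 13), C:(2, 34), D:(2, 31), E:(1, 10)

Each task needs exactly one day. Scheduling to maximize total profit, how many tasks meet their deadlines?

2

Sort by profit descending; place each in the latest free slot ≤ its deadline.
By profit: A(d2,44), C(d2,34), D(d2,31), B(d1,13), E(d1,10)
A→slot 2; C→slot 1; D skipped; B skipped; E skipped.
2 of 5 scheduled.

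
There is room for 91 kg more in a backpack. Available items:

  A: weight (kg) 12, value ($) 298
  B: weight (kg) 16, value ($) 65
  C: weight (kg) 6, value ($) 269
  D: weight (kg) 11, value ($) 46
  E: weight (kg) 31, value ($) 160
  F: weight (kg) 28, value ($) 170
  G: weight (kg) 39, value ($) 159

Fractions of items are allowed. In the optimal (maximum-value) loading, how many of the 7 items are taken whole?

Order: C (269/6=44.83) > A (298/12=24.83) > F (170/28=6.07) > E (160/31=5.16) > D (46/11=4.18) > G (159/39=4.08) > B (65/16=4.06)
Fill: take C (6 @ 269) → take A (12 @ 298) → take F (28 @ 170) → take E (31 @ 160) → take D (11 @ 46) → take 3/39 of G → 12.23; 91/91 used.
5 item(s) taken whole; one partial (take 3/39 of G).

5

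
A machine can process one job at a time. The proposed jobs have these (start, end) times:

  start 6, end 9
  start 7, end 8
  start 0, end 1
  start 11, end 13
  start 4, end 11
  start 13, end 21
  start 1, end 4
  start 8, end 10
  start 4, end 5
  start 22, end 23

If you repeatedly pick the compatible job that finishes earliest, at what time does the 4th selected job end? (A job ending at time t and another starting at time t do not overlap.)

Sort by end time and greedily take each interval whose start is ≥ the last chosen end.
Sorted by end: (0,1)  (1,4)  (4,5)  (7,8)  (6,9)  (8,10)  (4,11)  (11,13)  (13,21)  (22,23)
take (0,1); take (1,4); take (4,5); take (7,8); take (8,10); skip (4,11); take (11,13); take (13,21); take (22,23).
Selected: (0,1) (1,4) (4,5) (7,8) (8,10) (11,13) (13,21) (22,23)

8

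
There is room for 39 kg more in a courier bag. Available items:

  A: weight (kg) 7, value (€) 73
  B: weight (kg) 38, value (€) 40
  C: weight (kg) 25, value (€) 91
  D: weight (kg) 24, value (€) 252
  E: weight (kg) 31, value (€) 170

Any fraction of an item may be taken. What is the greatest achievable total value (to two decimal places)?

Order: D (252/24=10.50) > A (73/7=10.43) > E (170/31=5.48) > C (91/25=3.64) > B (40/38=1.05)
Fill: take D (24 @ 252) → take A (7 @ 73) → take 8/31 of E → 43.87; 39/39 used.
Total value = 368.87

368.87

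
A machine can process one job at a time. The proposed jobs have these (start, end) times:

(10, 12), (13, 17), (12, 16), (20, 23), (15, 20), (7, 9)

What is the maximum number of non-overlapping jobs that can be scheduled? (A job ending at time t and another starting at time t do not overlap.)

4

Greedy by earliest finish: after sorting by end time, pick each interval compatible with the last pick.
By end time: (7,9), (10,12), (12,16), (13,17), (15,20), (20,23).
Pick (7,9); next start ≥ 9 → (10,12); next start ≥ 12 → (12,16); next start ≥ 16 → (20,23).
Selected 4 jobs.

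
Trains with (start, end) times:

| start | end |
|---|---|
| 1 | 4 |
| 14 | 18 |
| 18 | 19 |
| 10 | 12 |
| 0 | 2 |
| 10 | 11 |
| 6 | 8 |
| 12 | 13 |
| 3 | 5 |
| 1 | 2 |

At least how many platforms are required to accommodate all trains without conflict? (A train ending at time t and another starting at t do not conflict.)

Events (time:±→running): 0:+→1 1:+→2 1:+→3 … peak 3.

3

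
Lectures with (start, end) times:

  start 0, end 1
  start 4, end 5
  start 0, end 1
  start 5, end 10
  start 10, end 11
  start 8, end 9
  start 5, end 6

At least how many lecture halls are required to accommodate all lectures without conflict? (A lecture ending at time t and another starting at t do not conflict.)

The answer is the maximum number of intervals overlapping at any instant.
Events (time:±→running): 0:+→1 0:+→2 … peak 2.

2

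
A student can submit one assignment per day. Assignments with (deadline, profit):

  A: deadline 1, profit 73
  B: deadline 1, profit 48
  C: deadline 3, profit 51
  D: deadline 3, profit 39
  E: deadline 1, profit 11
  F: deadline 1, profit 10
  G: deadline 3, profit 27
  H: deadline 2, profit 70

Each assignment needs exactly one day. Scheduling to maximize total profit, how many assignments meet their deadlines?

3

Sort by profit descending; place each in the latest free slot ≤ its deadline.
By profit: A(d1,73), H(d2,70), C(d3,51), B(d1,48), D(d3,39), G(d3,27), E(d1,11), F(d1,10)
A→slot 1; H→slot 2; C→slot 3; B skipped; D skipped; G skipped; E skipped; F skipped.
3 of 8 scheduled.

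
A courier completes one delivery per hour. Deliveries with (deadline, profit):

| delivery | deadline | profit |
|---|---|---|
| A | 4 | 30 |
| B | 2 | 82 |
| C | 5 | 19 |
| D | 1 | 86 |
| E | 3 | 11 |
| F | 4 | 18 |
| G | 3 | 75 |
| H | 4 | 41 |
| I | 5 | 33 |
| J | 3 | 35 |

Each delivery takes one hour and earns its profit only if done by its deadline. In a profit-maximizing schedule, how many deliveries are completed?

5

Sort by profit descending; place each in the latest free slot ≤ its deadline.
By profit: D(d1,86), B(d2,82), G(d3,75), H(d4,41), J(d3,35), I(d5,33), A(d4,30), C(d5,19), F(d4,18), E(d3,11)
D→slot 1; B→slot 2; G→slot 3; H→slot 4; J skipped; I→slot 5; A skipped; C skipped; F skipped; E skipped.
5 of 10 scheduled.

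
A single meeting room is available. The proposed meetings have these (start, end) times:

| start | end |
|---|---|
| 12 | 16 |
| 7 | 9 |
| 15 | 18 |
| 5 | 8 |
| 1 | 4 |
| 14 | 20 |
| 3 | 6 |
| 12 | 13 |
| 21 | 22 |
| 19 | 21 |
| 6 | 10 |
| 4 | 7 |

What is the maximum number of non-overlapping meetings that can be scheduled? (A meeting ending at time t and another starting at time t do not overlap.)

7

Order by finish time; keep every interval that doesn't clash with the previous kept one.
By end time: (1,4), (3,6), (4,7), (5,8), (7,9), (6,10), (12,13), (12,16), (15,18), (14,20), (19,21), (21,22).
Pick (1,4); next start ≥ 4 → (4,7); next start ≥ 7 → (7,9); next start ≥ 9 → (12,13); next start ≥ 13 → (15,18); next start ≥ 18 → (19,21); next start ≥ 21 → (21,22).
Selected 7 meetings.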